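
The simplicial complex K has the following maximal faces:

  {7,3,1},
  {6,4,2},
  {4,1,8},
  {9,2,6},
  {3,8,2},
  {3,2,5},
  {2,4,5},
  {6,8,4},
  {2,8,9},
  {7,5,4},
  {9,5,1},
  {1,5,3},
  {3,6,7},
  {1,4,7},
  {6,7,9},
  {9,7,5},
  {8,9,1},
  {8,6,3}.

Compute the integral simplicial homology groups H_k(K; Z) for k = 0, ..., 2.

H_0 = Z,  H_1 = Z ⊕ Z/2,  H_2 = 0.

Fix the vertex order 1 < 2 < 3 < 4 < 5 < 6 < 7 < 8 < 9 and write every simplex with vertices in increasing order. Then dim K = 2 and the simplices of K are:

  0-simplices (9): [1], [2], [3], [4], [5], [6], [7], [8], [9]
  1-simplices (27): (27 of them)
  2-simplices (18): [1,3,5], [1,3,7], [1,4,7], [1,4,8], [1,5,9], [1,8,9], [2,3,5], [2,3,8], [2,4,5], [2,4,6], [2,6,9], [2,8,9], [3,6,7], [3,6,8], [4,5,7], [4,6,8], [5,7,9], [6,7,9]

Hence C_0 ≅ Z^9, C_1 ≅ Z^27, C_2 ≅ Z^18.

The boundary map ∂_1: C_1 → C_0 sends each edge [p,q] (with p < q) to q − p. For instance
  ∂[6,7] = [7] − [6].
This gives a 9×27 integer matrix of rank 8; reducing to Smith normal form yields diagonal entries (1,1,1,1,1,1,1,1).

Boundary ∂_2: C_2 → C_1 sends each 2-simplex [p,q,r] to [q,r] − [p,r] + [p,q]. For instance
  ∂[1,3,7] = [3,7] − [1,7] + [1,3],
  ∂[1,3,5] = [3,5] − [1,5] + [1,3].
The resulting 27×18 matrix has rank 18, and its Smith normal form has invariant factors (1,1,1,1,1,1,1,1,1,1,1,1,1,1,1,1,1,2).

Computing H_k = (kernel of ∂_k) / (image of ∂_{k+1}):

  H_0: rank C_0 − rank ∂_1 = 9 − 8 = 1, and the invariant factors of ∂_1 are all 1, so H_0 ≅ Z.
  H_1: rank ker ∂_1 − rank ∂_2 = (27 − 8) − 18 = 1, and ∂_2 has invariant factor 2 > 1, so H_1 ≅ Z ⊕ Z/2.
  H_2: rank ker ∂_2 − rank ∂_3 = (18 − 18) − 0 = 0, and there is no ∂_3, so H_2 ≅ 0.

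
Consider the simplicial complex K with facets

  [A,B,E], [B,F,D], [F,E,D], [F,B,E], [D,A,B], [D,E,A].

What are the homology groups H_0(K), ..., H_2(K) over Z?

H_0 ≅ Z,  H_1 = 0,  H_2 ≅ Z.

We work with the vertex ordering A < B < D < E < F. The simplices of K, each written with vertices in increasing order, are:

  0-simplices (5): A, B, D, E, F
  1-simplices (9): AB, AD, AE, BD, BE, BF, DE, DF, EF
  2-simplices (6): ABD, ABE, ADE, BDF, BEF, DEF

so the chain groups are C_0 ≅ Z^5, C_1 ≅ Z^9, C_2 ≅ Z^6.

The boundary map ∂_1: C_1 → C_0 is given by ∂[p,q] = [q] − [p].
The resulting 5×9 matrix has rank 4, and its Smith normal form has invariant factors (1,1,1,1).

Boundary ∂_2: C_2 → C_1 sends each 2-simplex [p,q,r] to [q,r] − [p,r] + [p,q]. For instance
  ∂BDF = DF − BF + BD,
  ∂ADE = DE − AE + AD.
The resulting 9×6 matrix has rank 5, and its Smith normal form has invariant factors (1,1,1,1,1).

Computing H_k = (kernel of ∂_k) / (image of ∂_{k+1}):

  H_0: rank C_0 − rank ∂_1 = 5 − 4 = 1, and the invariant factors of ∂_1 are all 1, so H_0 = Z.
  H_1: rank ker ∂_1 − rank ∂_2 = (9 − 4) − 5 = 0, and the invariant factors of ∂_2 are all 1, so H_1 = 0.
  H_2: rank ker ∂_2 − rank ∂_3 = (6 − 5) − 0 = 1, and there is no ∂_3, so H_2 = Z.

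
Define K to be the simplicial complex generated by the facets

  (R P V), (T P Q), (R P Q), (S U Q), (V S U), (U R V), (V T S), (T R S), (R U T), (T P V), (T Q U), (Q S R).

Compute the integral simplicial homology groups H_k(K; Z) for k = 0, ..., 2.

Order the vertices as P < Q < R < S < T < U < V. Listing each simplex with vertices in this order, K has dimension 2 with simplices:

  0-simplices (7): P, Q, R, S, T, U, V
  1-simplices (18): PQ, PR, PT, PV, QR, QS, QT, QU, RS, RT, RU, RV, ST, SU, SV, TU, TV, UV
  2-simplices (12): PQR, PQT, PRV, PTV, QRS, QSU, QTU, RST, RTU, RUV, STV, SUV

giving chain groups C_0 ≅ Z^7, C_1 ≅ Z^18, C_2 ≅ Z^12.

∂_1: C_1 → C_0 maps an edge to its endpoints' difference, ∂[p,q] = q − p.
This gives a 7×18 integer matrix of rank 6; reducing to Smith normal form yields diagonal entries (1,1,1,1,1,1).

Boundary ∂_2: C_2 → C_1 sends each 2-simplex [p,q,r] to [q,r] − [p,r] + [p,q]. For instance
  ∂STV = TV − SV + ST,
  ∂PRV = RV − PV + PR.
As a 18×12 matrix over Z this has rank 12, with invariant factors (1,1,1,1,1,1,1,1,1,1,1,2).

From H_k ≅ ker(∂_k) / im(∂_{k+1}) we obtain:

  H_0: rank C_0 − rank ∂_1 = 7 − 6 = 1, and the invariant factors of ∂_1 are all 1, so H_0 = Z.
  H_1: rank ker ∂_1 − rank ∂_2 = (18 − 6) − 12 = 0, and ∂_2 has invariant factor 2 > 1, so H_1 = Z/2Z.
  H_2: rank ker ∂_2 − rank ∂_3 = (12 − 12) − 0 = 0, and there is no ∂_3, so H_2 = 0.

As a check, the Euler characteristic is 7 − 18 + 12 = 1, which agrees with 1 − 0 + 0 = 1.
(K is a triangulation of the real projective plane RP^2.)

H_0 = Z,  H_1 = Z/2Z,  H_2 = 0.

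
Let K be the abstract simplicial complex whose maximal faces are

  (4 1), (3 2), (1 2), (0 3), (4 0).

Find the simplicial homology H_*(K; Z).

K has 5 vertices, 5 edges.
rank ∂_0 = 0, rank ∂_1 = 4 ⇒ b_0 = 5 − 0 − 4 = 1; all invariant factors of ∂_1 are 1 so no torsion. So H_0 ≅ Z.
rank ∂_1 = 4, rank ∂_2 = 0 ⇒ b_1 = 5 − 4 − 0 = 1. So H_1 ≅ Z.

H_0 ≅ Z,  H_1 ≅ Z.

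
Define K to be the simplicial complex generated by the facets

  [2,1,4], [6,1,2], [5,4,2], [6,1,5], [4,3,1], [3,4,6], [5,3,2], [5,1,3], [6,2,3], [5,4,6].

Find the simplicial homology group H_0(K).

We work with the vertex ordering 1 < 2 < 3 < 4 < 5 < 6. The simplices of K, each written with vertices in increasing order, are:

  0-simplices (6): [1], [2], [3], [4], [5], [6]
  1-simplices (15): [1,2], [1,3], [1,4], [1,5], [1,6], [2,3], [2,4], [2,5], [2,6], [3,4], [3,5], [3,6], [4,5], [4,6], [5,6]
  2-simplices (10): [1,2,4], [1,2,6], [1,3,4], [1,3,5], [1,5,6], [2,3,5], [2,3,6], [2,4,5], [3,4,6], [4,5,6]

giving chain groups C_0 ≅ Z^6, C_1 ≅ Z^15, C_2 ≅ Z^10.

∂_1: C_1 → C_0 sends each edge [p,q] (with p < q) to q − p. For instance
  ∂[5,6] = [6] − [5].
This gives a 6×15 integer matrix of rank 5; reducing to Smith normal form yields diagonal entries (1,1,1,1,1).

The boundary map ∂_2: C_2 → C_1 acts by ∂[p,q,r] = [q,r] − [p,r] + [p,q]. For instance
  ∂[1,3,5] = [3,5] − [1,5] + [1,3],
  ∂[4,5,6] = [5,6] − [4,6] + [4,5].
This gives a 15×10 integer matrix of rank 10; reducing to Smith normal form yields diagonal entries (1,1,1,1,1,1,1,1,1,2).

From H_k ≅ ker(∂_k) / im(∂_{k+1}) we obtain:

  H_0: rank C_0 − rank ∂_1 = 6 − 5 = 1, and the invariant factors of ∂_1 are all 1, so H_0 ≅ Z.

(K is a triangulation of the real projective plane RP^2.)

H_0 = Z.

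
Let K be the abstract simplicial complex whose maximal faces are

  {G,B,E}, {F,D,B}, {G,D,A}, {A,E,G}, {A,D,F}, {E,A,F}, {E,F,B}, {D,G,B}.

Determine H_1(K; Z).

H_1 ≅ 0.

We work with the vertex ordering A < B < D < E < F < G. The simplices of K, each written with vertices in increasing order, are:

  0-simplices (6): A, B, D, E, F, G
  1-simplices (12): AD, AE, AF, AG, BD, BE, BF, BG, DF, DG, EF, EG
  2-simplices (8): ADF, ADG, AEF, AEG, BDF, BDG, BEF, BEG

so the chain groups are C_0 ≅ Z^6, C_1 ≅ Z^12, C_2 ≅ Z^8.

Boundary ∂_1: C_1 → C_0 is given by ∂[p,q] = [q] − [p].
The resulting 6×12 matrix has rank 5, and its Smith normal form has invariant factors (1,1,1,1,1).

Boundary ∂_2: C_2 → C_1 maps a triangle to the signed sum of its edges. For instance
  ∂ADF = DF − AF + AD,
  ∂BEG = EG − BG + BE.
As a 12×8 matrix over Z this has rank 7, with invariant factors (1,1,1,1,1,1,1).

From H_k ≅ ker(∂_k) / im(∂_{k+1}) we obtain:

  H_1: rank ker ∂_1 − rank ∂_2 = (12 − 5) − 7 = 0, and the invariant factors of ∂_2 are all 1, so H_1 ≅ 0.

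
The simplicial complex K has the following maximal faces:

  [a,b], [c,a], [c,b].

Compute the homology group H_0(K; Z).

Take the total order a < b < c on the vertex set. Then K (dimension 1) consists of the simplices:

  0-simplices (3): a, b, c
  1-simplices (3): ab, ac, bc

giving chain groups C_0 ≅ Z^3, C_1 ≅ Z^3.

∂_1: C_1 → C_0 is given by ∂[p,q] = [q] − [p].
The 3×3 boundary matrix has rank 2 and Smith normal form diag(1,1).

From H_k ≅ ker(∂_k) / im(∂_{k+1}) we obtain:

  H_0: rank C_0 − rank ∂_1 = 3 − 2 = 1, and the invariant factors of ∂_1 are all 1, so H_0 = Z.

H_0 = Z.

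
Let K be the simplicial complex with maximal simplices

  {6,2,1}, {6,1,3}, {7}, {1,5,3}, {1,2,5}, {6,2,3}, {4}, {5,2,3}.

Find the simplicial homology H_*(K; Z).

H_0 ≅ Z^3,  H_1 = 0,  H_2 ≅ Z.

We work with the vertex ordering 1 < 2 < 3 < 4 < 5 < 6 < 7. The simplices of K, each written with vertices in increasing order, are:

  0-simplices (7): [1], [2], [3], [4], [5], [6], [7]
  1-simplices (9): [1,2], [1,3], [1,5], [1,6], [2,3], [2,5], [2,6], [3,5], [3,6]
  2-simplices (6): [1,2,5], [1,2,6], [1,3,5], [1,3,6], [2,3,5], [2,3,6]

Hence C_0 ≅ Z^7, C_1 ≅ Z^9, C_2 ≅ Z^6.

Boundary ∂_1: C_1 → C_0 sends each edge [p,q] (with p < q) to q − p. For instance
  ∂[3,5] = [5] − [3].
As a 7×9 matrix over Z this has rank 4, with invariant factors (1,1,1,1).

The boundary map ∂_2: C_2 → C_1 acts by ∂[p,q,r] = [q,r] − [p,r] + [p,q]. For instance
  ∂[2,3,5] = [3,5] − [2,5] + [2,3],
  ∂[1,2,6] = [2,6] − [1,6] + [1,2].
The resulting 9×6 matrix has rank 5, and its Smith normal form has invariant factors (1,1,1,1,1).

From H_k ≅ ker(∂_k) / im(∂_{k+1}) we obtain:

  H_0: rank C_0 − rank ∂_1 = 7 − 4 = 3, and the invariant factors of ∂_1 are all 1, so H_0 ≅ Z^3.
  H_1: rank ker ∂_1 − rank ∂_2 = (9 − 4) − 5 = 0, and the invariant factors of ∂_2 are all 1, so H_1 ≅ 0.
  H_2: rank ker ∂_2 − rank ∂_3 = (6 − 5) − 0 = 1, and there is no ∂_3, so H_2 ≅ Z.

(K is a triangulation of the disjoint union of the 2-sphere S^2 and a set of 2 points.)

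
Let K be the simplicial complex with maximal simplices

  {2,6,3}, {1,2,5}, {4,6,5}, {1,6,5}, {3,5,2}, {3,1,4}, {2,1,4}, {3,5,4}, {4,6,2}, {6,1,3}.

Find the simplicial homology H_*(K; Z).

H_0 ≅ Z,  H_1 ≅ Z_2,  H_2 = 0.

We work with the vertex ordering 1 < 2 < 3 < 4 < 5 < 6. The simplices of K, each written with vertices in increasing order, are:

  0-simplices (6): [1], [2], [3], [4], [5], [6]
  1-simplices (15): [1,2], [1,3], [1,4], [1,5], [1,6], [2,3], [2,4], [2,5], [2,6], [3,4], [3,5], [3,6], [4,5], [4,6], [5,6]
  2-simplices (10): [1,2,4], [1,2,5], [1,3,4], [1,3,6], [1,5,6], [2,3,5], [2,3,6], [2,4,6], [3,4,5], [4,5,6]

giving chain groups C_0 ≅ Z^6, C_1 ≅ Z^15, C_2 ≅ Z^10.

Boundary ∂_1: C_1 → C_0 maps an edge to its endpoints' difference, ∂[p,q] = q − p.
The 6×15 boundary matrix has rank 5 and Smith normal form diag(1,1,1,1,1).

∂_2: C_2 → C_1 acts by ∂[p,q,r] = [q,r] − [p,r] + [p,q]. For instance
  ∂[3,4,5] = [4,5] − [3,5] + [3,4],
  ∂[1,3,6] = [3,6] − [1,6] + [1,3].
This gives a 15×10 integer matrix of rank 10; reducing to Smith normal form yields diagonal entries (1,1,1,1,1,1,1,1,1,2).

Reading off H_k = ker ∂_k / im ∂_{k+1}:

  H_0: rank C_0 − rank ∂_1 = 6 − 5 = 1, and the invariant factors of ∂_1 are all 1, so H_0 ≅ Z.
  H_1: rank ker ∂_1 − rank ∂_2 = (15 − 5) − 10 = 0, and ∂_2 has invariant factor 2 > 1, so H_1 ≅ Z_2.
  H_2: rank ker ∂_2 − rank ∂_3 = (10 − 10) − 0 = 0, and there is no ∂_3, so H_2 ≅ 0.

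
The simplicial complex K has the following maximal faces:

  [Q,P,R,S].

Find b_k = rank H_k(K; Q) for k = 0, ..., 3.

We work with the vertex ordering P < Q < R < S. The simplices of K, each written with vertices in increasing order, are:

  0-simplices (4): P, Q, R, S
  1-simplices (6): PQ, PR, PS, QR, QS, RS
  2-simplices (4): PQR, PQS, PRS, QRS
  3-simplices (1): PQRS

Hence C_0 ≅ Z^4, C_1 ≅ Z^6, C_2 ≅ Z^4, C_3 ≅ Z^1.

∂_1: C_1 → C_0 sends each edge [p,q] (with p < q) to q − p. For instance
  ∂PS = S − P.
As a 4×6 matrix over Z this has rank 3, with invariant factors (1,1,1).

∂_2: C_2 → C_1 sends each 2-simplex [p,q,r] to [q,r] − [p,r] + [p,q]. For instance
  ∂PQS = QS − PS + PQ,
  ∂PRS = RS − PS + PR.
This gives a 6×4 integer matrix of rank 3; reducing to Smith normal form yields diagonal entries (1,1,1).

∂_3: C_3 → C_2 sends each 3-simplex σ to the alternating sum Σ_i (−1)^i (σ with its i-th vertex removed). For instance
  ∂PQRS = QRS − PRS + PQS − PQR.
The resulting 4×1 matrix has rank 1, and its Smith normal form has invariant factors (1).

Reading off H_k = ker ∂_k / im ∂_{k+1}:

  H_0: rank C_0 − rank ∂_1 = 4 − 3 = 1, and the invariant factors of ∂_1 are all 1, so H_0 ≅ Z.
  H_1: rank ker ∂_1 − rank ∂_2 = (6 − 3) − 3 = 0, and the invariant factors of ∂_2 are all 1, so H_1 ≅ 0.
  H_2: rank ker ∂_2 − rank ∂_3 = (4 − 3) − 1 = 0, and the invariant factors of ∂_3 are all 1, so H_2 ≅ 0.
  H_3: rank ker ∂_3 − rank ∂_4 = (1 − 1) − 0 = 0, and there is no ∂_4, so H_3 ≅ 0.

As a check, the Euler characteristic is 4 − 6 + 4 − 1 = 1, which agrees with 1 − 0 + 0 − 0 = 1.

Hence the Betti numbers are b_0 = 1, b_1 = 0, b_2 = 0, b_3 = 0.

b_0 = 1, b_1 = 0, b_2 = 0, b_3 = 0.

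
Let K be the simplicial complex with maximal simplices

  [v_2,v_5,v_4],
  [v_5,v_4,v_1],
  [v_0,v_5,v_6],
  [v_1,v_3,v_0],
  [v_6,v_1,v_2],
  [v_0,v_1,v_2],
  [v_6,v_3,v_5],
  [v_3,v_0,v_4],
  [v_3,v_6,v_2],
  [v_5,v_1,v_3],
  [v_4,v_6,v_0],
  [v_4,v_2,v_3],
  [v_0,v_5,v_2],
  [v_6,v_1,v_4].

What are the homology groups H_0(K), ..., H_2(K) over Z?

We work with the vertex ordering v_0 < v_1 < v_2 < v_3 < v_4 < v_5 < v_6. The simplices of K, each written with vertices in increasing order, are:

  0-simplices (7): [v_0], [v_1], [v_2], [v_3], [v_4], [v_5], [v_6]
  1-simplices (21): (21 of them)
  2-simplices (14): (14 of them)

Hence C_0 ≅ Z^7, C_1 ≅ Z^21, C_2 ≅ Z^14.

The boundary map ∂_1: C_1 → C_0 maps an edge to its endpoints' difference, ∂[p,q] = q − p. For instance
  ∂[v_1,v_4] = [v_4] − [v_1].
The 7×21 boundary matrix has rank 6 and Smith normal form diag(1,1,1,1,1,1).

∂_2: C_2 → C_1 sends each 2-simplex [p,q,r] to [q,r] − [p,r] + [p,q]. For instance
  ∂[v_0,v_4,v_6] = [v_4,v_6] − [v_0,v_6] + [v_0,v_4],
  ∂[v_1,v_3,v_5] = [v_3,v_5] − [v_1,v_5] + [v_1,v_3].
This gives a 21×14 integer matrix of rank 13; reducing to Smith normal form yields diagonal entries (1,1,1,1,1,1,1,1,1,1,1,1,1).

Computing H_k = (kernel of ∂_k) / (image of ∂_{k+1}):

  H_0: rank C_0 − rank ∂_1 = 7 − 6 = 1, and the invariant factors of ∂_1 are all 1, so H_0 = Z.
  H_1: rank ker ∂_1 − rank ∂_2 = (21 − 6) − 13 = 2, and the invariant factors of ∂_2 are all 1, so H_1 = Z^2.
  H_2: rank ker ∂_2 − rank ∂_3 = (14 − 13) − 0 = 1, and there is no ∂_3, so H_2 = Z.

(K is a triangulation of the torus T^2.)

H_0 = Z,  H_1 = Z^2,  H_2 = Z.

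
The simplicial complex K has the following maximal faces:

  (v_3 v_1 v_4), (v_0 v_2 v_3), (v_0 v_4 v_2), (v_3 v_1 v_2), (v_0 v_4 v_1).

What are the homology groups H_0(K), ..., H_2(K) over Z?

H_0 = Z,  H_1 = Z,  H_2 = 0.

Fix the vertex order v_0 < v_1 < v_2 < v_3 < v_4 and write every simplex with vertices in increasing order. Then dim K = 2 and the simplices of K are:

  0-simplices (5): [v_0], [v_1], [v_2], [v_3], [v_4]
  1-simplices (10): [v_0,v_1], [v_0,v_2], [v_0,v_3], [v_0,v_4], [v_1,v_2], [v_1,v_3], [v_1,v_4], [v_2,v_3], [v_2,v_4], [v_3,v_4]
  2-simplices (5): [v_0,v_1,v_4], [v_0,v_2,v_3], [v_0,v_2,v_4], [v_1,v_2,v_3], [v_1,v_3,v_4]

giving chain groups C_0 ≅ Z^5, C_1 ≅ Z^10, C_2 ≅ Z^5.

The boundary map ∂_1: C_1 → C_0 sends each edge [p,q] (with p < q) to q − p. For instance
  ∂[v_1,v_2] = [v_2] − [v_1].
As a 5×10 matrix over Z this has rank 4, with invariant factors (1,1,1,1).

∂_2: C_2 → C_1 sends each 2-simplex [p,q,r] to [q,r] − [p,r] + [p,q]. For instance
  ∂[v_1,v_2,v_3] = [v_2,v_3] − [v_1,v_3] + [v_1,v_2],
  ∂[v_0,v_1,v_4] = [v_1,v_4] − [v_0,v_4] + [v_0,v_1].
This gives a 10×5 integer matrix of rank 5; reducing to Smith normal form yields diagonal entries (1,1,1,1,1).

Computing H_k = (kernel of ∂_k) / (image of ∂_{k+1}):

  H_0: rank C_0 − rank ∂_1 = 5 − 4 = 1, and the invariant factors of ∂_1 are all 1, so H_0 = Z.
  H_1: rank ker ∂_1 − rank ∂_2 = (10 − 4) − 5 = 1, and the invariant factors of ∂_2 are all 1, so H_1 = Z.
  H_2: rank ker ∂_2 − rank ∂_3 = (5 − 5) − 0 = 0, and there is no ∂_3, so H_2 = 0.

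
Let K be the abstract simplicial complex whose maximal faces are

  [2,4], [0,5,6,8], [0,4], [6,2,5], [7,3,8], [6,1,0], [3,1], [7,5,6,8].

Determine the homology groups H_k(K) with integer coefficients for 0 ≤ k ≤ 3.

H_0 = Z,  H_1 = Z^2,  H_2 = 0,  H_3 = 0.

Take the total order 0 < 1 < 2 < 3 < 4 < 5 < 6 < 7 < 8 on the vertex set. Then K (dimension 3) consists of the simplices:

  0-simplices (9): [0], [1], [2], [3], [4], [5], [6], [7], [8]
  1-simplices (18): [0,1], [0,4], [0,5], [0,6], [0,8], [1,3], [1,6], [2,4], [2,5], [2,6], [3,7], [3,8], [5,6], [5,7], [5,8], [6,7], [6,8], [7,8]
  2-simplices (10): [0,1,6], [0,5,6], [0,5,8], [0,6,8], [2,5,6], [3,7,8], [5,6,7], [5,6,8], [5,7,8], [6,7,8]
  3-simplices (2): [0,5,6,8], [5,6,7,8]

Hence C_0 ≅ Z^9, C_1 ≅ Z^18, C_2 ≅ Z^10, C_3 ≅ Z^2.

Boundary ∂_1: C_1 → C_0 maps an edge to its endpoints' difference, ∂[p,q] = q − p. For instance
  ∂[3,7] = [7] − [3].
The 9×18 boundary matrix has rank 8 and Smith normal form diag(1,1,1,1,1,1,1,1).

Boundary ∂_2: C_2 → C_1 acts by ∂[p,q,r] = [q,r] − [p,r] + [p,q]. For instance
  ∂[6,7,8] = [7,8] − [6,8] + [6,7],
  ∂[0,6,8] = [6,8] − [0,8] + [0,6].
The 18×10 boundary matrix has rank 8 and Smith normal form diag(1,1,1,1,1,1,1,1).

∂_3: C_3 → C_2 sends each 3-simplex σ to the alternating sum Σ_i (−1)^i (σ with its i-th vertex removed). For instance
  ∂[0,5,6,8] = [5,6,8] − [0,6,8] + [0,5,8] − [0,5,6],
  ∂[5,6,7,8] = [6,7,8] − [5,7,8] + [5,6,8] − [5,6,7].
The resulting 10×2 matrix has rank 2, and its Smith normal form has invariant factors (1,1).

Reading off H_k = ker ∂_k / im ∂_{k+1}:

  H_0: rank C_0 − rank ∂_1 = 9 − 8 = 1, and the invariant factors of ∂_1 are all 1, so H_0 = Z.
  H_1: rank ker ∂_1 − rank ∂_2 = (18 − 8) − 8 = 2, and the invariant factors of ∂_2 are all 1, so H_1 = Z^2.
  H_2: rank ker ∂_2 − rank ∂_3 = (10 − 8) − 2 = 0, and the invariant factors of ∂_3 are all 1, so H_2 = 0.
  H_3: rank ker ∂_3 − rank ∂_4 = (2 − 2) − 0 = 0, and there is no ∂_4, so H_3 = 0.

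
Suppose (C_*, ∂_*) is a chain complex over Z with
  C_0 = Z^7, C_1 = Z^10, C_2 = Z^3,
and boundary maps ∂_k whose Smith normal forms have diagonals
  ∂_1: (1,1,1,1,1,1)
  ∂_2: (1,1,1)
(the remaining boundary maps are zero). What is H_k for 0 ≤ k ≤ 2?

H_0: b_0 = 7 − 0 − 6 = 1; torsion from ∂_1 factors > 1: none. So H_0 ≅ Z.
H_1: b_1 = 10 − 6 − 3 = 1; torsion from ∂_2 factors > 1: none. So H_1 ≅ Z.
H_2: b_2 = 3 − 3 − 0 = 0; torsion from ∂_3 factors > 1: none. So H_2 ≅ 0.

H_0 ≅ Z,  H_1 ≅ Z,  H_2 = 0.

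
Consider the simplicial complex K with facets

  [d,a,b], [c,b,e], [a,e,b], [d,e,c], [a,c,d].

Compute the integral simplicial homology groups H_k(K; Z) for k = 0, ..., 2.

K has 5 vertices, 10 edges, 5 triangles.
rank ∂_0 = 0, rank ∂_1 = 4 ⇒ b_0 = 5 − 0 − 4 = 1; all invariant factors of ∂_1 are 1 so no torsion. So H_0 = Z.
rank ∂_1 = 4, rank ∂_2 = 5 ⇒ b_1 = 10 − 4 − 5 = 1; all invariant factors of ∂_2 are 1 so no torsion. So H_1 = Z.
rank ∂_2 = 5, rank ∂_3 = 0 ⇒ b_2 = 5 − 5 − 0 = 0. So H_2 = 0.

H_0 = Z,  H_1 = Z,  H_2 = 0.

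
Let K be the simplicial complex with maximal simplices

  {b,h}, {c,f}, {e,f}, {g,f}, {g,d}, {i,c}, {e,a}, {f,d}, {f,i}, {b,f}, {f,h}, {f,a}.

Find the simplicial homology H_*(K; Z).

We work with the vertex ordering a < b < c < d < e < f < g < h < i. The simplices of K, each written with vertices in increasing order, are:

  0-simplices (9): a, b, c, d, e, f, g, h, i
  1-simplices (12): ae, af, bf, bh, cf, ci, df, dg, ef, fg, fh, fi

Hence C_0 ≅ Z^9, C_1 ≅ Z^12.

The boundary map ∂_1: C_1 → C_0 maps an edge to its endpoints' difference, ∂[p,q] = q − p.
The resulting 9×12 matrix has rank 8, and its Smith normal form has invariant factors (1,1,1,1,1,1,1,1).

From H_k ≅ ker(∂_k) / im(∂_{k+1}) we obtain:

  H_0: rank C_0 − rank ∂_1 = 9 − 8 = 1, and the invariant factors of ∂_1 are all 1, so H_0 = Z.
  H_1: rank ker ∂_1 − rank ∂_2 = (12 − 8) − 0 = 4, and there is no ∂_2, so H_1 = Z^4.

As a check, the Euler characteristic is 9 − 12 = -3, which agrees with 1 − 4 = -3.
(K is a triangulation of a wedge of 4 circles.)

H_0 ≅ Z,  H_1 ≅ Z^4.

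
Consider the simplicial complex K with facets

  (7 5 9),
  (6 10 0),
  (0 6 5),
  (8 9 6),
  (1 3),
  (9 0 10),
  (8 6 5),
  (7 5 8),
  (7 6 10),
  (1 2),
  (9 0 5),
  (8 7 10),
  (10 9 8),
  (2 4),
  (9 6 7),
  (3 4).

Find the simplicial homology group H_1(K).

H_1 = Z × Z/2.

K has 11 vertices, 22 edges, 12 triangles.
rank ∂_1 = 9, rank ∂_2 = 12 ⇒ b_1 = 22 − 9 − 12 = 1; ∂_2 has invariant factor(s) [2] giving torsion. So H_1 ≅ Z × Z/2.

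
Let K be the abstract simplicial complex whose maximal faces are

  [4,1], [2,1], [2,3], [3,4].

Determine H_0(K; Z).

H_0 ≅ Z.

Take the total order 1 < 2 < 3 < 4 on the vertex set. Then K (dimension 1) consists of the simplices:

  0-simplices (4): [1], [2], [3], [4]
  1-simplices (4): [1,2], [1,4], [2,3], [3,4]

so the chain groups are C_0 ≅ Z^4, C_1 ≅ Z^4.

Boundary ∂_1: C_1 → C_0 maps an edge to its endpoints' difference, ∂[p,q] = q − p.
The resulting 4×4 matrix has rank 3, and its Smith normal form has invariant factors (1,1,1).

Computing H_k = (kernel of ∂_k) / (image of ∂_{k+1}):

  H_0: rank C_0 − rank ∂_1 = 4 − 3 = 1, and the invariant factors of ∂_1 are all 1, so H_0 = Z.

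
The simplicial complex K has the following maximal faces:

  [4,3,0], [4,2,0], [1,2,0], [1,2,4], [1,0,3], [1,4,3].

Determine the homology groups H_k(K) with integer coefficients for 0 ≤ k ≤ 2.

K has 5 vertices, 9 edges, 6 triangles.
rank ∂_0 = 0, rank ∂_1 = 4 ⇒ b_0 = 5 − 0 − 4 = 1; all invariant factors of ∂_1 are 1 so no torsion. So H_0 = Z.
rank ∂_1 = 4, rank ∂_2 = 5 ⇒ b_1 = 9 − 4 − 5 = 0; all invariant factors of ∂_2 are 1 so no torsion. So H_1 = 0.
rank ∂_2 = 5, rank ∂_3 = 0 ⇒ b_2 = 6 − 5 − 0 = 1. So H_2 = Z.

H_0 ≅ Z,  H_1 = 0,  H_2 ≅ Z.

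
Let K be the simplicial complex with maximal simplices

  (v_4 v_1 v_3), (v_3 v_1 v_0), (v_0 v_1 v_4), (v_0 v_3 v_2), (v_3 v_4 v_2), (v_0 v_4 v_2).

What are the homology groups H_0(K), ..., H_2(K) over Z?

Fix the vertex order v_0 < v_1 < v_2 < v_3 < v_4 and write every simplex with vertices in increasing order. Then dim K = 2 and the simplices of K are:

  0-simplices (5): [v_0], [v_1], [v_2], [v_3], [v_4]
  1-simplices (9): [v_0,v_1], [v_0,v_2], [v_0,v_3], [v_0,v_4], [v_1,v_3], [v_1,v_4], [v_2,v_3], [v_2,v_4], [v_3,v_4]
  2-simplices (6): [v_0,v_1,v_3], [v_0,v_1,v_4], [v_0,v_2,v_3], [v_0,v_2,v_4], [v_1,v_3,v_4], [v_2,v_3,v_4]

so the chain groups are C_0 ≅ Z^5, C_1 ≅ Z^9, C_2 ≅ Z^6.

∂_1: C_1 → C_0 is given by ∂[p,q] = [q] − [p].
The resulting 5×9 matrix has rank 4, and its Smith normal form has invariant factors (1,1,1,1).

Boundary ∂_2: C_2 → C_1 maps a triangle to the signed sum of its edges. For instance
  ∂[v_2,v_3,v_4] = [v_3,v_4] − [v_2,v_4] + [v_2,v_3],
  ∂[v_0,v_2,v_3] = [v_2,v_3] − [v_0,v_3] + [v_0,v_2].
As a 9×6 matrix over Z this has rank 5, with invariant factors (1,1,1,1,1).

From H_k ≅ ker(∂_k) / im(∂_{k+1}) we obtain:

  H_0: rank C_0 − rank ∂_1 = 5 − 4 = 1, and the invariant factors of ∂_1 are all 1, so H_0 ≅ Z.
  H_1: rank ker ∂_1 − rank ∂_2 = (9 − 4) − 5 = 0, and the invariant factors of ∂_2 are all 1, so H_1 ≅ 0.
  H_2: rank ker ∂_2 − rank ∂_3 = (6 − 5) − 0 = 1, and there is no ∂_3, so H_2 ≅ Z.

As a check, the Euler characteristic is 5 − 9 + 6 = 2, which agrees with 1 − 0 + 1 = 2.

H_0 = Z,  H_1 = 0,  H_2 = Z.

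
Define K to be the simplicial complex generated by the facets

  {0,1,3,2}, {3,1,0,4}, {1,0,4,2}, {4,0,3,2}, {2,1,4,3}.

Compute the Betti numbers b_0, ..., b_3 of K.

K has 5 vertices, 10 edges, 10 triangles, 5 3-simplices.
rank ∂_0 = 0, rank ∂_1 = 4 ⇒ b_0 = 5 − 0 − 4 = 1; all invariant factors of ∂_1 are 1 so no torsion. So H_0 = Z.
rank ∂_1 = 4, rank ∂_2 = 6 ⇒ b_1 = 10 − 4 − 6 = 0; all invariant factors of ∂_2 are 1 so no torsion. So H_1 = 0.
rank ∂_2 = 6, rank ∂_3 = 4 ⇒ b_2 = 10 − 6 − 4 = 0; all invariant factors of ∂_3 are 1 so no torsion. So H_2 = 0.
rank ∂_3 = 4, rank ∂_4 = 0 ⇒ b_3 = 5 − 4 − 0 = 1. So H_3 = Z.

b_0 = 1, b_1 = 0, b_2 = 0, b_3 = 1.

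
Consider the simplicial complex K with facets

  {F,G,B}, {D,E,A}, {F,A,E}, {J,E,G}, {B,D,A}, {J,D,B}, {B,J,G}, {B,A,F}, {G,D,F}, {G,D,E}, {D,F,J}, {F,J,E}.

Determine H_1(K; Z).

H_1 ≅ Z/2Z.

Fix the vertex order A < B < D < E < F < G < J and write every simplex with vertices in increasing order. Then dim K = 2 and the simplices of K are:

  0-simplices (7): A, B, D, E, F, G, J
  1-simplices (18): AB, AD, AE, AF, BD, BF, BG, BJ, DE, DF, DG, DJ, EF, EG, EJ, FG, FJ, GJ
  2-simplices (12): ABD, ABF, ADE, AEF, BDJ, BFG, BGJ, DEG, DFG, DFJ, EFJ, EGJ

Hence C_0 ≅ Z^7, C_1 ≅ Z^18, C_2 ≅ Z^12.

∂_1: C_1 → C_0 is given by ∂[p,q] = [q] − [p].
This gives a 7×18 integer matrix of rank 6; reducing to Smith normal form yields diagonal entries (1,1,1,1,1,1).

The boundary map ∂_2: C_2 → C_1 sends each 2-simplex [p,q,r] to [q,r] − [p,r] + [p,q]. For instance
  ∂EFJ = FJ − EJ + EF,
  ∂ADE = DE − AE + AD.
The 18×12 boundary matrix has rank 12 and Smith normal form diag(1,1,1,1,1,1,1,1,1,1,1,2).

From H_k ≅ ker(∂_k) / im(∂_{k+1}) we obtain:

  H_1: rank ker ∂_1 − rank ∂_2 = (18 − 6) − 12 = 0, and ∂_2 has invariant factor 2 > 1, so H_1 ≅ Z/2Z.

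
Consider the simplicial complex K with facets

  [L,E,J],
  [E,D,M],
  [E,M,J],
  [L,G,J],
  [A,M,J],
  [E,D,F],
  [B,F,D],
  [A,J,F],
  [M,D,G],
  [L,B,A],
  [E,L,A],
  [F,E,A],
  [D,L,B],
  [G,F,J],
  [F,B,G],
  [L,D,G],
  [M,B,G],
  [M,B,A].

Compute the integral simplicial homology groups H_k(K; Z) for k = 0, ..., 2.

K has 9 vertices, 27 edges, 18 triangles.
rank ∂_0 = 0, rank ∂_1 = 8 ⇒ b_0 = 9 − 0 − 8 = 1; all invariant factors of ∂_1 are 1 so no torsion. So H_0 ≅ Z.
rank ∂_1 = 8, rank ∂_2 = 18 ⇒ b_1 = 27 − 8 − 18 = 1; ∂_2 has invariant factor(s) [2] giving torsion. So H_1 ≅ Z ⊕ Z/2Z.
rank ∂_2 = 18, rank ∂_3 = 0 ⇒ b_2 = 18 − 18 − 0 = 0. So H_2 ≅ 0.

H_0 = Z,  H_1 = Z ⊕ Z/2Z,  H_2 = 0.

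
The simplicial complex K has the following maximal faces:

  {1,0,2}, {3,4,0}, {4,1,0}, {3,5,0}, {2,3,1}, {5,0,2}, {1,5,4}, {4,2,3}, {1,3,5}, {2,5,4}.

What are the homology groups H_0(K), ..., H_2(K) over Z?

H_0 = Z,  H_1 = Z/2Z,  H_2 = 0.

Fix the vertex order 0 < 1 < 2 < 3 < 4 < 5 and write every simplex with vertices in increasing order. Then dim K = 2 and the simplices of K are:

  0-simplices (6): [0], [1], [2], [3], [4], [5]
  1-simplices (15): [0,1], [0,2], [0,3], [0,4], [0,5], [1,2], [1,3], [1,4], [1,5], [2,3], [2,4], [2,5], [3,4], [3,5], [4,5]
  2-simplices (10): [0,1,2], [0,1,4], [0,2,5], [0,3,4], [0,3,5], [1,2,3], [1,3,5], [1,4,5], [2,3,4], [2,4,5]

so the chain groups are C_0 ≅ Z^6, C_1 ≅ Z^15, C_2 ≅ Z^10.

∂_1: C_1 → C_0 sends each edge [p,q] (with p < q) to q − p.
This gives a 6×15 integer matrix of rank 5; reducing to Smith normal form yields diagonal entries (1,1,1,1,1).

Boundary ∂_2: C_2 → C_1 acts by ∂[p,q,r] = [q,r] − [p,r] + [p,q]. For instance
  ∂[0,3,5] = [3,5] − [0,5] + [0,3],
  ∂[1,4,5] = [4,5] − [1,5] + [1,4].
This gives a 15×10 integer matrix of rank 10; reducing to Smith normal form yields diagonal entries (1,1,1,1,1,1,1,1,1,2).

Reading off H_k = ker ∂_k / im ∂_{k+1}:

  H_0: rank C_0 − rank ∂_1 = 6 − 5 = 1, and the invariant factors of ∂_1 are all 1, so H_0 = Z.
  H_1: rank ker ∂_1 − rank ∂_2 = (15 − 5) − 10 = 0, and ∂_2 has invariant factor 2 > 1, so H_1 = Z/2Z.
  H_2: rank ker ∂_2 − rank ∂_3 = (10 − 10) − 0 = 0, and there is no ∂_3, so H_2 = 0.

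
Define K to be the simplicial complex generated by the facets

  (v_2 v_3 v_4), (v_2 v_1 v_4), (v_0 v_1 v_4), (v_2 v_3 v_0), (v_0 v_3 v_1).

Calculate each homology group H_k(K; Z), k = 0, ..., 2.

K has 5 vertices, 10 edges, 5 triangles.
rank ∂_0 = 0, rank ∂_1 = 4 ⇒ b_0 = 5 − 0 − 4 = 1; all invariant factors of ∂_1 are 1 so no torsion. So H_0 = Z.
rank ∂_1 = 4, rank ∂_2 = 5 ⇒ b_1 = 10 − 4 − 5 = 1; all invariant factors of ∂_2 are 1 so no torsion. So H_1 = Z.
rank ∂_2 = 5, rank ∂_3 = 0 ⇒ b_2 = 5 − 5 − 0 = 0. So H_2 = 0.

H_0 = Z,  H_1 = Z,  H_2 = 0.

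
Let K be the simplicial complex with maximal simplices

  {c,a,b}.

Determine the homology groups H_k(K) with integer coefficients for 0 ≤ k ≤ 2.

H_0 = Z,  H_1 = 0,  H_2 = 0.

Take the total order a < b < c on the vertex set. Then K (dimension 2) consists of the simplices:

  0-simplices (3): a, b, c
  1-simplices (3): ab, ac, bc
  2-simplices (1): abc

so the chain groups are C_0 ≅ Z^3, C_1 ≅ Z^3, C_2 ≅ Z^1.

The boundary map ∂_1: C_1 → C_0 is given by ∂[p,q] = [q] − [p]. For instance
  ∂ac = c − a.
The 3×3 boundary matrix has rank 2 and Smith normal form diag(1,1).

∂_2: C_2 → C_1 maps a triangle to the signed sum of its edges. For instance
  ∂abc = bc − ac + ab.
As a 3×1 matrix over Z this has rank 1, with invariant factors (1).

Reading off H_k = ker ∂_k / im ∂_{k+1}:

  H_0: rank C_0 − rank ∂_1 = 3 − 2 = 1, and the invariant factors of ∂_1 are all 1, so H_0 = Z.
  H_1: rank ker ∂_1 − rank ∂_2 = (3 − 2) − 1 = 0, and the invariant factors of ∂_2 are all 1, so H_1 = 0.
  H_2: rank ker ∂_2 − rank ∂_3 = (1 − 1) − 0 = 0, and there is no ∂_3, so H_2 = 0.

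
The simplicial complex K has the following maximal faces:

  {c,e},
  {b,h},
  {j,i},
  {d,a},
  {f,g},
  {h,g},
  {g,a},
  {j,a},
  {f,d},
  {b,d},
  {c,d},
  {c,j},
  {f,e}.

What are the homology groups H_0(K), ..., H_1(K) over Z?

We work with the vertex ordering a < b < c < d < e < f < g < h < i < j. The simplices of K, each written with vertices in increasing order, are:

  0-simplices (10): a, b, c, d, e, f, g, h, i, j
  1-simplices (13): ad, ag, aj, bd, bh, cd, ce, cj, df, ef, fg, gh, ij

so the chain groups are C_0 ≅ Z^10, C_1 ≅ Z^13.

The boundary map ∂_1: C_1 → C_0 maps an edge to its endpoints' difference, ∂[p,q] = q − p. For instance
  ∂gh = h − g.
As a 10×13 matrix over Z this has rank 9, with invariant factors (1,1,1,1,1,1,1,1,1).

From H_k ≅ ker(∂_k) / im(∂_{k+1}) we obtain:

  H_0: rank C_0 − rank ∂_1 = 10 − 9 = 1, and the invariant factors of ∂_1 are all 1, so H_0 ≅ Z.
  H_1: rank ker ∂_1 − rank ∂_2 = (13 − 9) − 0 = 4, and there is no ∂_2, so H_1 ≅ Z^4.

H_0 = Z,  H_1 = Z^4.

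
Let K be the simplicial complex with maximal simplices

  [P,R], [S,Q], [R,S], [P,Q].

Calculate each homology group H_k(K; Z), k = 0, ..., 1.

H_0 ≅ Z,  H_1 ≅ Z.

We work with the vertex ordering P < Q < R < S. The simplices of K, each written with vertices in increasing order, are:

  0-simplices (4): P, Q, R, S
  1-simplices (4): PQ, PR, QS, RS

so the chain groups are C_0 ≅ Z^4, C_1 ≅ Z^4.

Boundary ∂_1: C_1 → C_0 is given by ∂[p,q] = [q] − [p].
This gives a 4×4 integer matrix of rank 3; reducing to Smith normal form yields diagonal entries (1,1,1).

Now H_k = ker ∂_k / im ∂_{k+1}, so:

  H_0: rank C_0 − rank ∂_1 = 4 − 3 = 1, and the invariant factors of ∂_1 are all 1, so H_0 ≅ Z.
  H_1: rank ker ∂_1 − rank ∂_2 = (4 − 3) − 0 = 1, and there is no ∂_2, so H_1 ≅ Z.

As a check, the Euler characteristic is 4 − 4 = 0, which agrees with 1 − 1 = 0.
(K is a triangulation of the circle S^1.)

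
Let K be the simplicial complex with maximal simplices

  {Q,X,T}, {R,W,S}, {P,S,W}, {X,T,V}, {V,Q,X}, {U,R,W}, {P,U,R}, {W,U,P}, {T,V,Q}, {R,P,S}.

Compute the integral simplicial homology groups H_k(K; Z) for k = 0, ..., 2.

H_0 ≅ Z^2,  H_1 = 0,  H_2 ≅ Z^2.

We work with the vertex ordering P < Q < R < S < T < U < V < W < X. The simplices of K, each written with vertices in increasing order, are:

  0-simplices (9): P, Q, R, S, T, U, V, W, X
  1-simplices (15): PR, PS, PU, PW, QT, QV, QX, RS, RU, RW, SW, TV, TX, UW, VX
  2-simplices (10): PRS, PRU, PSW, PUW, QTV, QTX, QVX, RSW, RUW, TVX

giving chain groups C_0 ≅ Z^9, C_1 ≅ Z^15, C_2 ≅ Z^10.

The boundary map ∂_1: C_1 → C_0 sends each edge [p,q] (with p < q) to q − p. For instance
  ∂PU = U − P.
The resulting 9×15 matrix has rank 7, and its Smith normal form has invariant factors (1,1,1,1,1,1,1).

∂_2: C_2 → C_1 sends each 2-simplex [p,q,r] to [q,r] − [p,r] + [p,q]. For instance
  ∂QTX = TX − QX + QT,
  ∂QVX = VX − QX + QV.
As a 15×10 matrix over Z this has rank 8, with invariant factors (1,1,1,1,1,1,1,1).

Reading off H_k = ker ∂_k / im ∂_{k+1}:

  H_0: rank C_0 − rank ∂_1 = 9 − 7 = 2, and the invariant factors of ∂_1 are all 1, so H_0 ≅ Z^2.
  H_1: rank ker ∂_1 − rank ∂_2 = (15 − 7) − 8 = 0, and the invariant factors of ∂_2 are all 1, so H_1 ≅ 0.
  H_2: rank ker ∂_2 − rank ∂_3 = (10 − 8) − 0 = 2, and there is no ∂_3, so H_2 ≅ Z^2.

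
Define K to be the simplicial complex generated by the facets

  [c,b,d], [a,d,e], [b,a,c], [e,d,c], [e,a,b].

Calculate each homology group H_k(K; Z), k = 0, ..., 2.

H_0 ≅ Z,  H_1 ≅ Z,  H_2 = 0.

Order the vertices as a < b < c < d < e. Listing each simplex with vertices in this order, K has dimension 2 with simplices:

  0-simplices (5): a, b, c, d, e
  1-simplices (10): ab, ac, ad, ae, bc, bd, be, cd, ce, de
  2-simplices (5): abc, abe, ade, bcd, cde

giving chain groups C_0 ≅ Z^5, C_1 ≅ Z^10, C_2 ≅ Z^5.

∂_1: C_1 → C_0 maps an edge to its endpoints' difference, ∂[p,q] = q − p.
The 5×10 boundary matrix has rank 4 and Smith normal form diag(1,1,1,1).

∂_2: C_2 → C_1 maps a triangle to the signed sum of its edges. For instance
  ∂abc = bc − ac + ab,
  ∂ade = de − ae + ad.
This gives a 10×5 integer matrix of rank 5; reducing to Smith normal form yields diagonal entries (1,1,1,1,1).

Computing H_k = (kernel of ∂_k) / (image of ∂_{k+1}):

  H_0: rank C_0 − rank ∂_1 = 5 − 4 = 1, and the invariant factors of ∂_1 are all 1, so H_0 = Z.
  H_1: rank ker ∂_1 − rank ∂_2 = (10 − 4) − 5 = 1, and the invariant factors of ∂_2 are all 1, so H_1 = Z.
  H_2: rank ker ∂_2 − rank ∂_3 = (5 − 5) − 0 = 0, and there is no ∂_3, so H_2 = 0.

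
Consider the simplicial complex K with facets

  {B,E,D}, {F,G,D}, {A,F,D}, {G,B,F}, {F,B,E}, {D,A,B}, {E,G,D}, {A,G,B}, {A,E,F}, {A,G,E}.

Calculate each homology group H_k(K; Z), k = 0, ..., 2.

K has 6 vertices, 15 edges, 10 triangles.
rank ∂_0 = 0, rank ∂_1 = 5 ⇒ b_0 = 6 − 0 − 5 = 1; all invariant factors of ∂_1 are 1 so no torsion. So H_0 = Z.
rank ∂_1 = 5, rank ∂_2 = 10 ⇒ b_1 = 15 − 5 − 10 = 0; ∂_2 has invariant factor(s) [2] giving torsion. So H_1 = Z/2Z.
rank ∂_2 = 10, rank ∂_3 = 0 ⇒ b_2 = 10 − 10 − 0 = 0. So H_2 = 0.

H_0 = Z,  H_1 = Z/2Z,  H_2 = 0.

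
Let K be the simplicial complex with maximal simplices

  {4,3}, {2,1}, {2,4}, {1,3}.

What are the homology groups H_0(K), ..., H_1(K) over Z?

H_0 = Z,  H_1 = Z.

Order the vertices as 1 < 2 < 3 < 4. Listing each simplex with vertices in this order, K has dimension 1 with simplices:

  0-simplices (4): [1], [2], [3], [4]
  1-simplices (4): [1,2], [1,3], [2,4], [3,4]

so the chain groups are C_0 ≅ Z^4, C_1 ≅ Z^4.

∂_1: C_1 → C_0 maps an edge to its endpoints' difference, ∂[p,q] = q − p.
The resulting 4×4 matrix has rank 3, and its Smith normal form has invariant factors (1,1,1).

Computing H_k = (kernel of ∂_k) / (image of ∂_{k+1}):

  H_0: rank C_0 − rank ∂_1 = 4 − 3 = 1, and the invariant factors of ∂_1 are all 1, so H_0 ≅ Z.
  H_1: rank ker ∂_1 − rank ∂_2 = (4 − 3) − 0 = 1, and there is no ∂_2, so H_1 ≅ Z.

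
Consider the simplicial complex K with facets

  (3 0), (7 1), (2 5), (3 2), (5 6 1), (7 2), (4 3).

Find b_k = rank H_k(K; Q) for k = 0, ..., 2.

Fix the vertex order 0 < 1 < 2 < 3 < 4 < 5 < 6 < 7 and write every simplex with vertices in increasing order. Then dim K = 2 and the simplices of K are:

  0-simplices (8): [0], [1], [2], [3], [4], [5], [6], [7]
  1-simplices (9): [0,3], [1,5], [1,6], [1,7], [2,3], [2,5], [2,7], [3,4], [5,6]
  2-simplices (1): [1,5,6]

Hence C_0 ≅ Z^8, C_1 ≅ Z^9, C_2 ≅ Z^1.

Boundary ∂_1: C_1 → C_0 sends each edge [p,q] (with p < q) to q − p. For instance
  ∂[2,3] = [3] − [2].
This gives a 8×9 integer matrix of rank 7; reducing to Smith normal form yields diagonal entries (1,1,1,1,1,1,1).

Boundary ∂_2: C_2 → C_1 acts by ∂[p,q,r] = [q,r] − [p,r] + [p,q]. For instance
  ∂[1,5,6] = [5,6] − [1,6] + [1,5].
The 9×1 boundary matrix has rank 1 and Smith normal form diag(1).

Reading off H_k = ker ∂_k / im ∂_{k+1}:

  H_0: rank C_0 − rank ∂_1 = 8 − 7 = 1, and the invariant factors of ∂_1 are all 1, so H_0 ≅ Z.
  H_1: rank ker ∂_1 − rank ∂_2 = (9 − 7) − 1 = 1, and the invariant factors of ∂_2 are all 1, so H_1 ≅ Z.
  H_2: rank ker ∂_2 − rank ∂_3 = (1 − 1) − 0 = 0, and there is no ∂_3, so H_2 ≅ 0.

Hence the Betti numbers are b_0 = 1, b_1 = 1, b_2 = 0.

b_0 = 1, b_1 = 1, b_2 = 0.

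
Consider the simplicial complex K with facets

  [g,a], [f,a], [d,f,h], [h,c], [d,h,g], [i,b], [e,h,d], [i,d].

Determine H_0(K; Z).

Fix the vertex order a < b < c < d < e < f < g < h < i and write every simplex with vertices in increasing order. Then dim K = 2 and the simplices of K are:

  0-simplices (9): a, b, c, d, e, f, g, h, i
  1-simplices (12): af, ag, bi, ch, de, df, dg, dh, di, eh, fh, gh
  2-simplices (3): deh, dfh, dgh

so the chain groups are C_0 ≅ Z^9, C_1 ≅ Z^12, C_2 ≅ Z^3.

∂_1: C_1 → C_0 is given by ∂[p,q] = [q] − [p].
As a 9×12 matrix over Z this has rank 8, with invariant factors (1,1,1,1,1,1,1,1).

∂_2: C_2 → C_1 sends each 2-simplex [p,q,r] to [q,r] − [p,r] + [p,q]. For instance
  ∂dgh = gh − dh + dg,
  ∂dfh = fh − dh + df.
As a 12×3 matrix over Z this has rank 3, with invariant factors (1,1,1).

From H_k ≅ ker(∂_k) / im(∂_{k+1}) we obtain:

  H_0: rank C_0 − rank ∂_1 = 9 − 8 = 1, and the invariant factors of ∂_1 are all 1, so H_0 = Z.

H_0 = Z.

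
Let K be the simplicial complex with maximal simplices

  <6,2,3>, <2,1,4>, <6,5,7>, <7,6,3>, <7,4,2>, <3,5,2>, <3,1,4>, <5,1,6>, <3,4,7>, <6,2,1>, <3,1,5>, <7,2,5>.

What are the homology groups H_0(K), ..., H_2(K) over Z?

H_0 ≅ Z,  H_1 ≅ Z/2Z,  H_2 = 0.

We work with the vertex ordering 1 < 2 < 3 < 4 < 5 < 6 < 7. The simplices of K, each written with vertices in increasing order, are:

  0-simplices (7): [1], [2], [3], [4], [5], [6], [7]
  1-simplices (18): [1,2], [1,3], [1,4], [1,5], [1,6], [2,3], [2,4], [2,5], [2,6], [2,7], [3,4], [3,5], [3,6], [3,7], [4,7], [5,6], [5,7], [6,7]
  2-simplices (12): [1,2,4], [1,2,6], [1,3,4], [1,3,5], [1,5,6], [2,3,5], [2,3,6], [2,4,7], [2,5,7], [3,4,7], [3,6,7], [5,6,7]

giving chain groups C_0 ≅ Z^7, C_1 ≅ Z^18, C_2 ≅ Z^12.

Boundary ∂_1: C_1 → C_0 is given by ∂[p,q] = [q] − [p]. For instance
  ∂[1,3] = [3] − [1].
This gives a 7×18 integer matrix of rank 6; reducing to Smith normal form yields diagonal entries (1,1,1,1,1,1).

The boundary map ∂_2: C_2 → C_1 maps a triangle to the signed sum of its edges. For instance
  ∂[2,3,6] = [3,6] − [2,6] + [2,3],
  ∂[2,3,5] = [3,5] − [2,5] + [2,3].
As a 18×12 matrix over Z this has rank 12, with invariant factors (1,1,1,1,1,1,1,1,1,1,1,2).

Reading off H_k = ker ∂_k / im ∂_{k+1}:

  H_0: rank C_0 − rank ∂_1 = 7 − 6 = 1, and the invariant factors of ∂_1 are all 1, so H_0 ≅ Z.
  H_1: rank ker ∂_1 − rank ∂_2 = (18 − 6) − 12 = 0, and ∂_2 has invariant factor 2 > 1, so H_1 ≅ Z/2Z.
  H_2: rank ker ∂_2 − rank ∂_3 = (12 − 12) − 0 = 0, and there is no ∂_3, so H_2 ≅ 0.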